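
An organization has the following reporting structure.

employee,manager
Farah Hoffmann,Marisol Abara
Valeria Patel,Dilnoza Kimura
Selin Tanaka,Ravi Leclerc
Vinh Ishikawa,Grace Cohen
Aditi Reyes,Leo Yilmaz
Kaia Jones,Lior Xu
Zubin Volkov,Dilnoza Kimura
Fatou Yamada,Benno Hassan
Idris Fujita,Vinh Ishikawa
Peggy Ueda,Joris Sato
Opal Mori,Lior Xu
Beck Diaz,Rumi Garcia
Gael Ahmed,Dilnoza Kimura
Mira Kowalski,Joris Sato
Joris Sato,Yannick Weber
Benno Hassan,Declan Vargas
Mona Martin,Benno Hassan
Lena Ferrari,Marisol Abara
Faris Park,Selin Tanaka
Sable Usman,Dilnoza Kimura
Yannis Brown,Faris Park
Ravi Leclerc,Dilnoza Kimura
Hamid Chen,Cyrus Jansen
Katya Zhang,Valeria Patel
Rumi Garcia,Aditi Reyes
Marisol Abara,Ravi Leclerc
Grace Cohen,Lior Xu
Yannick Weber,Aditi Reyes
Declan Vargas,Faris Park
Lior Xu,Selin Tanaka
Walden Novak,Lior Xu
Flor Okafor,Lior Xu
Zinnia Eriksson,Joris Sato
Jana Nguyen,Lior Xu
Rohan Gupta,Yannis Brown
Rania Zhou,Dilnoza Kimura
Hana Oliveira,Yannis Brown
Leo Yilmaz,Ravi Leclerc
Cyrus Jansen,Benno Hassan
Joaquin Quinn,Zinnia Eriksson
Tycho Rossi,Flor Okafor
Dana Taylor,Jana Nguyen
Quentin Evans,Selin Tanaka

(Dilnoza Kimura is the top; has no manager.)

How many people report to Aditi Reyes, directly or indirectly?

8

Aditi Reyes directly manages Yannick Weber, Rumi Garcia. Under Yannick Weber: Joris Sato, Peggy Ueda, Zinnia Eriksson, Joaquin Quinn, Mira Kowalski (5). Under Rumi Garcia: Beck Diaz (1). So Aditi Reyes's organization is 2 direct reports plus everyone under them: 6 + 2 = 8.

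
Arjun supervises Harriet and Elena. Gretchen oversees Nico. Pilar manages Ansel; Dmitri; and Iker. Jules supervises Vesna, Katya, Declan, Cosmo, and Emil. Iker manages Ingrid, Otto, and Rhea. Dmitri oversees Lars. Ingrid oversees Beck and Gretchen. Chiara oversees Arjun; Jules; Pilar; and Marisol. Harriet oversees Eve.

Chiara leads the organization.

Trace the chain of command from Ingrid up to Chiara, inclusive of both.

Ingrid -> Iker -> Pilar -> Chiara

Ingrid reports to Iker. Iker reports to Pilar. Pilar reports to Chiara. Chiara is at the top.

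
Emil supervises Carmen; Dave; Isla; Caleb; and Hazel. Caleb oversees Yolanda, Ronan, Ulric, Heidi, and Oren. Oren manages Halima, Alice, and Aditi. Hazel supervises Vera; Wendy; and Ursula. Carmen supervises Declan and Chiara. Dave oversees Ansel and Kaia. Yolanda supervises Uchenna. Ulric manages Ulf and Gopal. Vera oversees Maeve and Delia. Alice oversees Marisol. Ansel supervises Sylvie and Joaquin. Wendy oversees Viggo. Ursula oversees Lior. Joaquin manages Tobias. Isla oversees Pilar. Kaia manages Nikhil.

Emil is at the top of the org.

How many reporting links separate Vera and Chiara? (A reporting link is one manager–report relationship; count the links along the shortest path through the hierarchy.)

4

Vera is 2 levels below Emil, and Chiara is 2 levels below Emil (their lowest common manager). The shortest path runs up from Vera to Emil and back down to Chiara: 2 + 2 = 4 links.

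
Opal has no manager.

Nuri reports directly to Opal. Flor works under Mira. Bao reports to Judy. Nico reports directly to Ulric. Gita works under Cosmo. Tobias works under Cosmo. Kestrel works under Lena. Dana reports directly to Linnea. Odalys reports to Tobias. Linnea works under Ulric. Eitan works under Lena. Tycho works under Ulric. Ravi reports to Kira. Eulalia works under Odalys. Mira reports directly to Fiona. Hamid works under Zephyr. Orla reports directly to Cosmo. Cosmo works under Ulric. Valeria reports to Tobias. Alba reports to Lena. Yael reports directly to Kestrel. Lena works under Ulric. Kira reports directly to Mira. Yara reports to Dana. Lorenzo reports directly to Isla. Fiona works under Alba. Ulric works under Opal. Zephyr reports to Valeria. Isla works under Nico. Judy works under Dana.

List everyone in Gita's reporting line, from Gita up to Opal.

Gita -> Cosmo -> Ulric -> Opal

Gita reports to Cosmo. Cosmo reports to Ulric. Ulric reports to Opal. Opal is at the top.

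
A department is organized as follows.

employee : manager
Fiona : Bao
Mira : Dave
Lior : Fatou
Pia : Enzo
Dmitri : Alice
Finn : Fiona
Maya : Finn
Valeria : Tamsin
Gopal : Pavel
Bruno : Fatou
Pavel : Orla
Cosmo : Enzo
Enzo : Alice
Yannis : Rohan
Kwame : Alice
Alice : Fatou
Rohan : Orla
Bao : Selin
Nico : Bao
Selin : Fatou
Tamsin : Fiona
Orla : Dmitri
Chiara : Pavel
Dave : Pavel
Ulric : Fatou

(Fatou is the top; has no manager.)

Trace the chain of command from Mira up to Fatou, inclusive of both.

Mira -> Dave -> Pavel -> Orla -> Dmitri -> Alice -> Fatou

Mira reports to Dave. Dave reports to Pavel. Pavel reports to Orla. Orla reports to Dmitri. Dmitri reports to Alice. Alice reports to Fatou. Fatou is at the top.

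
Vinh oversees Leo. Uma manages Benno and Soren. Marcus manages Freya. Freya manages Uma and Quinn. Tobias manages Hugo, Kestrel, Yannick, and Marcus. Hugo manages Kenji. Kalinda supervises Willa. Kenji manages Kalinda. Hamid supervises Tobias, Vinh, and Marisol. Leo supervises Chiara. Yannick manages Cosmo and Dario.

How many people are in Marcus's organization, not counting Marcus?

Marcus directly manages Freya. Under Freya: Quinn, Uma, Soren, Benno (4). That's 5 in total.

5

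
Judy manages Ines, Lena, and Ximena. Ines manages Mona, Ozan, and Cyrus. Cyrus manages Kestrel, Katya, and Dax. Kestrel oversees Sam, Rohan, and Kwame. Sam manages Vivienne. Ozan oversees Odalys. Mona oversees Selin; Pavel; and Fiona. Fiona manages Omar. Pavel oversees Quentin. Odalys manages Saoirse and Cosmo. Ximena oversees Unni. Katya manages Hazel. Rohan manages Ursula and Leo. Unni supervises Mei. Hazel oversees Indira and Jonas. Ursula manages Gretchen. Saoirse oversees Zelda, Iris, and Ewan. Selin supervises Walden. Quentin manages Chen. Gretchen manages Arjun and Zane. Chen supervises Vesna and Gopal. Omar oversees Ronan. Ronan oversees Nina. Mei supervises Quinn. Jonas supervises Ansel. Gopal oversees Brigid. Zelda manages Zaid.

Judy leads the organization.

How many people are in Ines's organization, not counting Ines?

Ines directly manages Cyrus, Ozan, Mona. Under Cyrus: Dax, Katya, Hazel, Jonas, Ansel, Indira, Kestrel, Kwame, Rohan, Leo, Ursula, Gretchen, Zane, Arjun, Sam, Vivienne (16). Under Ozan: Odalys, Cosmo, Saoirse, Ewan, Iris, Zelda, Zaid (7). Under Mona: Selin, Walden, Pavel, Quentin, Chen, Gopal, Brigid, Vesna, Fiona, Omar, Ronan, Nina (12). So Ines's organization is 3 direct reports plus everyone under them: 17 + 8 + 13 = 38.

38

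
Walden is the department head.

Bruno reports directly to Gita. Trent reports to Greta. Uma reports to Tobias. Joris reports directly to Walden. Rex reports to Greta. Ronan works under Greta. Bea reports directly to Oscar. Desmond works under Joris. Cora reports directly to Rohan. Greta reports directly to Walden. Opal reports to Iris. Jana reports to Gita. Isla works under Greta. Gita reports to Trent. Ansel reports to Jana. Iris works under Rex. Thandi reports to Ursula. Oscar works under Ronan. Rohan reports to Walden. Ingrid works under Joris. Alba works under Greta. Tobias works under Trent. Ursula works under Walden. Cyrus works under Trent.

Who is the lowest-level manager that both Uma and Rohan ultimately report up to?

Walden

Uma's chain of managers is Tobias, Trent, Greta, Walden. Rohan's chain of managers is Walden. The first manager that appears in both chains is Walden.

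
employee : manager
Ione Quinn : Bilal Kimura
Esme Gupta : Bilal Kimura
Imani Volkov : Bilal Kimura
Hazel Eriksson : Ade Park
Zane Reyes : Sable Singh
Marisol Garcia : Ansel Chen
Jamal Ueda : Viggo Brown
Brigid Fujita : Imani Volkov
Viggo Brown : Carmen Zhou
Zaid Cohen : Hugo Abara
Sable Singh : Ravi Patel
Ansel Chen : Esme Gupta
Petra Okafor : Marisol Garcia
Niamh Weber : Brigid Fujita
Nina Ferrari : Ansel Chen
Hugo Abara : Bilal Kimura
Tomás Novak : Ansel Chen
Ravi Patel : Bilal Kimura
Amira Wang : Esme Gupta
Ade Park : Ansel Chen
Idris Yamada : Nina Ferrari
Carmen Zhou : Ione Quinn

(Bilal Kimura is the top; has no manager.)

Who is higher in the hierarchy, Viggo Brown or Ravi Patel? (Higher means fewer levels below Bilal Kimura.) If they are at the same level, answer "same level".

Viggo Brown is 3 levels below Bilal Kimura; Ravi Patel is 1. Ravi Patel is higher.

Ravi Patel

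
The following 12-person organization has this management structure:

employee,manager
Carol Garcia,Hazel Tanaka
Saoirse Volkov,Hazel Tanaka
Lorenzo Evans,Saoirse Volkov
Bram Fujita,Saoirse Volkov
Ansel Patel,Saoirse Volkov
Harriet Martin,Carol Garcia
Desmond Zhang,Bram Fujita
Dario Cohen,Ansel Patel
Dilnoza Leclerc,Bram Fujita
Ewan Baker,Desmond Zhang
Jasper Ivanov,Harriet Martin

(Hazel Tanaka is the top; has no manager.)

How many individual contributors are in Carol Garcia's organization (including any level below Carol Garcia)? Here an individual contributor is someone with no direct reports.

The only person in Carol Garcia's organization with no one reporting to them is Jasper Ivanov. That is 1.

1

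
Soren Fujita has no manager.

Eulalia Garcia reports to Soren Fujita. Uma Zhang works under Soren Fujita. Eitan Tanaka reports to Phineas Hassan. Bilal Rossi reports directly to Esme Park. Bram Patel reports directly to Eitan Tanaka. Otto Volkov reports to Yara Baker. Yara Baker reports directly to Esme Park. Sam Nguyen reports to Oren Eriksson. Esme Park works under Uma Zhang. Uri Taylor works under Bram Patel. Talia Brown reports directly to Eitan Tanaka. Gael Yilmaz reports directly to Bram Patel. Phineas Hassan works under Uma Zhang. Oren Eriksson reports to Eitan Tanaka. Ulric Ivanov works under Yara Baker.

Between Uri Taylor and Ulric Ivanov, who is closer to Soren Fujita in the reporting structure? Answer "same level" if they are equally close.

Ulric Ivanov

Uri Taylor is 5 levels below Soren Fujita; Ulric Ivanov is 4. Ulric Ivanov is higher.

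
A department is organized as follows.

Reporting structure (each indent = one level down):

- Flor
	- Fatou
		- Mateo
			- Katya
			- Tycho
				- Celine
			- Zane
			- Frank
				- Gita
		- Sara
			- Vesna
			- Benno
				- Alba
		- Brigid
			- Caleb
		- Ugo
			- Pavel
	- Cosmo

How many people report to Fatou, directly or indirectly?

15

Fatou directly manages Mateo, Sara, Brigid, Ugo. Under Mateo: Frank, Gita, Zane, Tycho, Celine, Katya (6). Under Sara: Benno, Alba, Vesna (3). Under Brigid: Caleb (1). Under Ugo: Pavel (1). So Fatou's organization is 4 direct reports plus everyone under them: 7 + 4 + 2 + 2 = 15.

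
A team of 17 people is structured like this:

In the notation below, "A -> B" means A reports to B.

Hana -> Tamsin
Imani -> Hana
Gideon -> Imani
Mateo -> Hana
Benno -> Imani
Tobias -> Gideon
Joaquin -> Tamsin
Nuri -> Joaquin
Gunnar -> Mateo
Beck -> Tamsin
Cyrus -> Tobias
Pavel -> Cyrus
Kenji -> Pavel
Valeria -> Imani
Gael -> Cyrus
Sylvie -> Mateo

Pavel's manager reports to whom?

Pavel reports to Cyrus, and Cyrus reports to Tobias. So Pavel's skip-level manager is Tobias.

Tobias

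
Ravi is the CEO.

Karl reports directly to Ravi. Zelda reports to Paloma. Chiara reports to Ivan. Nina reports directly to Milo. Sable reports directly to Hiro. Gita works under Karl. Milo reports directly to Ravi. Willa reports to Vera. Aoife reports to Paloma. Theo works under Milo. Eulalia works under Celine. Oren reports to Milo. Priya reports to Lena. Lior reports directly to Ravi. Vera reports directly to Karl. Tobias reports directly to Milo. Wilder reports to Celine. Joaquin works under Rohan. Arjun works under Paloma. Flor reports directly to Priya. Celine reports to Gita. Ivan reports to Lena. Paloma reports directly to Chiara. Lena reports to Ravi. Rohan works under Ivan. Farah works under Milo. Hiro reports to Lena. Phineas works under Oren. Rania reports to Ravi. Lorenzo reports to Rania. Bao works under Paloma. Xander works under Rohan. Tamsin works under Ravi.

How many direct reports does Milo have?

Milo directly manages Nina, Theo, Oren, Tobias, Farah. That is 5 direct reports.

5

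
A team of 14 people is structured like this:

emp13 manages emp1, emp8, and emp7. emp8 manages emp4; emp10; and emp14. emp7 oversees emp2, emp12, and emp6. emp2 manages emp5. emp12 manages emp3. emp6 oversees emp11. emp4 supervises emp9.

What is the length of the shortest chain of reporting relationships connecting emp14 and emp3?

5

emp14 is 2 levels below emp13, and emp3 is 3 levels below emp13 (their lowest common manager). The shortest path runs up from emp14 to emp13 and back down to emp3: 2 + 3 = 5 links.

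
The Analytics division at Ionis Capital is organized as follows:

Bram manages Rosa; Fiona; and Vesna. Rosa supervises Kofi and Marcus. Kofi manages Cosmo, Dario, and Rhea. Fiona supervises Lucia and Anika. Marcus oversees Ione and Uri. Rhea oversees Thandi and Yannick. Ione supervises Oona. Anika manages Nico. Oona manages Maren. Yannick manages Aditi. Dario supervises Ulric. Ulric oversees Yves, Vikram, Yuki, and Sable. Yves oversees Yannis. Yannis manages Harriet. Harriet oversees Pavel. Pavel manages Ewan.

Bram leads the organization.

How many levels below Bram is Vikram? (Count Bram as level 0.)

5

Chain from Vikram up to Bram: Vikram → Ulric → Dario → Kofi → Rosa → Bram. That is 5 steps up, so Vikram is 5 levels below Bram.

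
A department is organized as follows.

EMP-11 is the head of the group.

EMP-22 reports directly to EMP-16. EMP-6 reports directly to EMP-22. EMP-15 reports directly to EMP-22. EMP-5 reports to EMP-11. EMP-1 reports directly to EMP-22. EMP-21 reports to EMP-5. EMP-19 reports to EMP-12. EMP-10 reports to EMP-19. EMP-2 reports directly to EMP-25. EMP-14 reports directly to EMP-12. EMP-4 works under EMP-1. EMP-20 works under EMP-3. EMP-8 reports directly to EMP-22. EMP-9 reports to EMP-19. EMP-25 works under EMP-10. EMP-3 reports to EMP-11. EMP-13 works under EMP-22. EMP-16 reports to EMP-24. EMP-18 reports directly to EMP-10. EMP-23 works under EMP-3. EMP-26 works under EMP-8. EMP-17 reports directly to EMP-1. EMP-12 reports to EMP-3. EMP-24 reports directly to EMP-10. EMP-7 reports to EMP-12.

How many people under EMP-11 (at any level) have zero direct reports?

14

The people in EMP-11's organization with no one reporting to them are EMP-21, EMP-23, EMP-20, EMP-14, EMP-7, EMP-9, EMP-18, EMP-6, EMP-17, EMP-4, EMP-15, EMP-13, EMP-26, EMP-2. That is 14.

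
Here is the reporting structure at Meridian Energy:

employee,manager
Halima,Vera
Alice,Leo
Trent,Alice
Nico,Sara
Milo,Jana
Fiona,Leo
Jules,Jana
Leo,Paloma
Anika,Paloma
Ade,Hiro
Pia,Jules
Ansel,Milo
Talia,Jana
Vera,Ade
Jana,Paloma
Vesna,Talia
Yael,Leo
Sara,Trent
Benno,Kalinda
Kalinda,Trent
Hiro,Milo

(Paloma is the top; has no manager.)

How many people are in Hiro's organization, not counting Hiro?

3

Hiro directly manages Ade. Under Ade: Vera, Halima (2). That's 3 in total.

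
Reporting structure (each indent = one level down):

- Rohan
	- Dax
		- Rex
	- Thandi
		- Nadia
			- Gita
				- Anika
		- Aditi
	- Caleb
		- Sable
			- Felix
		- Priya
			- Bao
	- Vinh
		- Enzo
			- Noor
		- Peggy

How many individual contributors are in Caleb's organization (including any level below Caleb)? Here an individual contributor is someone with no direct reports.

2

The people in Caleb's organization with no one reporting to them are Bao, Felix. That is 2.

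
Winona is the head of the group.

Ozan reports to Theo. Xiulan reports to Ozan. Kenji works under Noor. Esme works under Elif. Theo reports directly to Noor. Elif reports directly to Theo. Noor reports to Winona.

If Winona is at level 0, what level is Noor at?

Chain from Noor up to Winona: Noor → Winona. That is 1 step up, so Noor is 1 level below Winona.

1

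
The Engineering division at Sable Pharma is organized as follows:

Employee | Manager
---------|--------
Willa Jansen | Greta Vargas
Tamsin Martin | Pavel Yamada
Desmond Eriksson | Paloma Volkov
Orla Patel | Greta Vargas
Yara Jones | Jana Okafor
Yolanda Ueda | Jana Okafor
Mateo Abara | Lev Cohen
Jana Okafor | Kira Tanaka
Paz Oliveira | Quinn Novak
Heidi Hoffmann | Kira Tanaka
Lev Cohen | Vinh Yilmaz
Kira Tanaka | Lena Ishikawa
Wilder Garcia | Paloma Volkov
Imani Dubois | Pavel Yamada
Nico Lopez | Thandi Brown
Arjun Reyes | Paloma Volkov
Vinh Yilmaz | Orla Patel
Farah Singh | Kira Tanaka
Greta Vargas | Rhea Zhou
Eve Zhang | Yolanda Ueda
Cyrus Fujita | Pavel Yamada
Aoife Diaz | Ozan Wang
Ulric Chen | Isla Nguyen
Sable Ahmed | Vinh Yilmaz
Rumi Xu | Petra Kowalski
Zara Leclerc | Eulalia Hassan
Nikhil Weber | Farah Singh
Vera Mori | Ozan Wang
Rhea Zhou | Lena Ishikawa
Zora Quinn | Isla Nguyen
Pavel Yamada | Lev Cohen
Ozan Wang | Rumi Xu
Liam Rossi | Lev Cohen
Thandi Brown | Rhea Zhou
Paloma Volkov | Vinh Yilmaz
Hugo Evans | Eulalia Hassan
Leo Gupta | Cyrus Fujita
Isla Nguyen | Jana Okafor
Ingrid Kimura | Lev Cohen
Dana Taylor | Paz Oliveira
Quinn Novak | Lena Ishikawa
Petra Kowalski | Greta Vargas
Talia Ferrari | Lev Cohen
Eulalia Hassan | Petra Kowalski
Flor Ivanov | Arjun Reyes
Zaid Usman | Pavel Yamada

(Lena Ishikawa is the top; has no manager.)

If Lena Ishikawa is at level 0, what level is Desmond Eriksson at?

Chain from Desmond Eriksson up to Lena Ishikawa: Desmond Eriksson → Paloma Volkov → Vinh Yilmaz → Orla Patel → Greta Vargas → Rhea Zhou → Lena Ishikawa. That is 6 steps up, so Desmond Eriksson is 6 levels below Lena Ishikawa.

6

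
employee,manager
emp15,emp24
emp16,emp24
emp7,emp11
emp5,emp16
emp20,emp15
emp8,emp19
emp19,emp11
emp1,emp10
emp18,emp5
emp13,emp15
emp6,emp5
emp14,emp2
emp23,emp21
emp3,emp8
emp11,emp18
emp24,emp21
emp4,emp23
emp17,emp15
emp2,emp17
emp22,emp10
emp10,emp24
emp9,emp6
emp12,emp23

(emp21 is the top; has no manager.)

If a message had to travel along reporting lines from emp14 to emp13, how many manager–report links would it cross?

4

emp14 is 3 levels below emp15, and emp13 is 1 level below emp15 (their lowest common manager). The shortest path runs up from emp14 to emp15 and back down to emp13: 3 + 1 = 4 links.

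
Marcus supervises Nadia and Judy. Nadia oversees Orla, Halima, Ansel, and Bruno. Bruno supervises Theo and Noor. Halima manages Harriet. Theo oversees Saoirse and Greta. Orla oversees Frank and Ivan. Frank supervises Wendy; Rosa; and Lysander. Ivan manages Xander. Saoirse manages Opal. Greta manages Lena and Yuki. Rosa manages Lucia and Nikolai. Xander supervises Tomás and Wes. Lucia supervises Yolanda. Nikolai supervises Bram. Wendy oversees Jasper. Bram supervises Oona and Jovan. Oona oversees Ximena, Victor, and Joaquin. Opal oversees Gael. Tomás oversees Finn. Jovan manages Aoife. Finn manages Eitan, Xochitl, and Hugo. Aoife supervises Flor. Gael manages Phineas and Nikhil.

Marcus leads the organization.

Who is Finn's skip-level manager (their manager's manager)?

Xander

Finn reports to Tomás, and Tomás reports to Xander. So Finn's skip-level manager is Xander.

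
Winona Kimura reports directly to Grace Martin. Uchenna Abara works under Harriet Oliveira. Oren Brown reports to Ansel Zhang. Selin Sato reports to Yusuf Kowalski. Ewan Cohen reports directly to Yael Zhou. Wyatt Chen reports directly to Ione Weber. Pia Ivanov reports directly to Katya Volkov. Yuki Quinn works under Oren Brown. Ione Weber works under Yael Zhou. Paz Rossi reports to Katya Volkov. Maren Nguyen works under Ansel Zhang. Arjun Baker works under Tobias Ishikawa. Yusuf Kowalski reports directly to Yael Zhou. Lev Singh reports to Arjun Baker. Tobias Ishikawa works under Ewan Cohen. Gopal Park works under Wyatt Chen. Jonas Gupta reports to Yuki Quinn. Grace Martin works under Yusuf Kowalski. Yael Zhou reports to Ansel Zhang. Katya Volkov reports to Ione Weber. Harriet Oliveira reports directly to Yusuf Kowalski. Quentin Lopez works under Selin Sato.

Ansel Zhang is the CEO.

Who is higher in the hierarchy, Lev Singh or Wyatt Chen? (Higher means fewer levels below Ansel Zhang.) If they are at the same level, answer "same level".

Lev Singh is 5 levels below Ansel Zhang; Wyatt Chen is 3. Wyatt Chen is higher.

Wyatt Chen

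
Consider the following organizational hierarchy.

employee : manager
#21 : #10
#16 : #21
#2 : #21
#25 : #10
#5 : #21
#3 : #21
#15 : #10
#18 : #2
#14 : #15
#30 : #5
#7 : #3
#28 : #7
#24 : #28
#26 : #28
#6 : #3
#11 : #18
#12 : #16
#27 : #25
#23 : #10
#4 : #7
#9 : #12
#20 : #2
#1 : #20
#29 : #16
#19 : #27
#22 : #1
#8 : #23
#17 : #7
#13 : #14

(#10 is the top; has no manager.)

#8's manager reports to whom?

#8 reports to #23, and #23 reports to #10. So #8's skip-level manager is #10.

#10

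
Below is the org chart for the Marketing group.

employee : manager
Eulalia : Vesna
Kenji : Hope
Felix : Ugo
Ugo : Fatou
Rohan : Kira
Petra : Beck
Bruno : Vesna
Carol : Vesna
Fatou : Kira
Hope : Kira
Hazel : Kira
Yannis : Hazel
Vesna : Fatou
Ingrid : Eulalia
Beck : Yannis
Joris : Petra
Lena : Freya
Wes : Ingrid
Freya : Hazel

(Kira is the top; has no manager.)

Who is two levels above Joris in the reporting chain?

Joris reports to Petra, and Petra reports to Beck. So Joris's skip-level manager is Beck.

Beck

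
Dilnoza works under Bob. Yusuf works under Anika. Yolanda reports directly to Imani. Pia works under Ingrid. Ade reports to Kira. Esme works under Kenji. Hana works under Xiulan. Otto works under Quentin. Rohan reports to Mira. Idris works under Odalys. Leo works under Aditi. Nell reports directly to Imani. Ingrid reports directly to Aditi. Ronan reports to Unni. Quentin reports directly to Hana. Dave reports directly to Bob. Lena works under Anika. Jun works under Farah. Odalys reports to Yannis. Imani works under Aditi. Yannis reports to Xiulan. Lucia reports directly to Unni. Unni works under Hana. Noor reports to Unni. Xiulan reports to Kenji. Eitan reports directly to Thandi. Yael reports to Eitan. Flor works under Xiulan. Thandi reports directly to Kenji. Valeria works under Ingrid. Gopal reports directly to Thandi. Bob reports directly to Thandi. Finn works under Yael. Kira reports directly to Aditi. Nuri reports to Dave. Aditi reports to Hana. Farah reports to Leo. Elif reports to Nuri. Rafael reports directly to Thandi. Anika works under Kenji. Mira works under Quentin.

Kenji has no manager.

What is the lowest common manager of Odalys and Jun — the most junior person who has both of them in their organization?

Odalys's chain of managers is Yannis, Xiulan, Kenji. Jun's chain of managers is Farah, Leo, Aditi, Hana, Xiulan, Kenji. The first manager that appears in both chains is Xiulan.

Xiulan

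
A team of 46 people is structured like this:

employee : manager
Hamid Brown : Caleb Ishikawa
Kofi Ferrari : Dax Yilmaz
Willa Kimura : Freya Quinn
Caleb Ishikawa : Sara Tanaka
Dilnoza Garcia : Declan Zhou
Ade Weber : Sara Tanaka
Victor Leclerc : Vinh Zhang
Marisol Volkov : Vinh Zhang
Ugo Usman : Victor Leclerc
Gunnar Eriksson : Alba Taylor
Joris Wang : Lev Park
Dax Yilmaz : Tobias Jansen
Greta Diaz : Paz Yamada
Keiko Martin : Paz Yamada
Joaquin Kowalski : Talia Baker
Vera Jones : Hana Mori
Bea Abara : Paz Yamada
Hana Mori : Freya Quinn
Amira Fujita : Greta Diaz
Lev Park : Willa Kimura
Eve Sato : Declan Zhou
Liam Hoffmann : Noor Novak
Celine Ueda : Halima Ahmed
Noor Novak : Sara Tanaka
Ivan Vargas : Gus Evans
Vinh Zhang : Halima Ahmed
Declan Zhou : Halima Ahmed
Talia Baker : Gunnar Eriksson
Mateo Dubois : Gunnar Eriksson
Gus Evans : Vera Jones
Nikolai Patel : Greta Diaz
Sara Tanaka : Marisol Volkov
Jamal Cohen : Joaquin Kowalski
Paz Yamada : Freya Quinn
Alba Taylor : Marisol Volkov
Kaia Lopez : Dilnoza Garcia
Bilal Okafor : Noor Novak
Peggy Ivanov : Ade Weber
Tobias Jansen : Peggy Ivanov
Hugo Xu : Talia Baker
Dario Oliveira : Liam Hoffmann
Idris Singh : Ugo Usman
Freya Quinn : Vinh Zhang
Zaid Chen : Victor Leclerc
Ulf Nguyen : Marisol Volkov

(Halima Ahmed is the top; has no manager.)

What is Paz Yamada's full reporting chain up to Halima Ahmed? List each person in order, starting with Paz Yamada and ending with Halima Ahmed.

Paz Yamada -> Freya Quinn -> Vinh Zhang -> Halima Ahmed

Paz Yamada reports to Freya Quinn. Freya Quinn reports to Vinh Zhang. Vinh Zhang reports to Halima Ahmed. Halima Ahmed is at the top.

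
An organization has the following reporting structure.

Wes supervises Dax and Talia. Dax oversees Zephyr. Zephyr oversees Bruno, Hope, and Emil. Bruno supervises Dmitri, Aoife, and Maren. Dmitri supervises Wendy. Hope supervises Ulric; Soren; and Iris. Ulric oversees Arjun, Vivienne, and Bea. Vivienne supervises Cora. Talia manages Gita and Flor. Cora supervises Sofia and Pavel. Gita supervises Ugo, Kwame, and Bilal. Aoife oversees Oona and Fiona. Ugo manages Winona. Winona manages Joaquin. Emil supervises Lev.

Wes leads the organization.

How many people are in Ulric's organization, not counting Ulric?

6

Ulric directly manages Vivienne, Bea, Arjun. Under Vivienne: Cora, Sofia, Pavel (3). Bea has no reports. Arjun has no reports. So Ulric's organization is 3 direct reports plus everyone under them: 4 + 1 + 1 = 6.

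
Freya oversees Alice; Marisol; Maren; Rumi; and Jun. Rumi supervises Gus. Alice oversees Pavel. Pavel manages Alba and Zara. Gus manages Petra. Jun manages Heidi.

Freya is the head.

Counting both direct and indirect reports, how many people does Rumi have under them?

2

Rumi directly manages Gus. Under Gus: Petra (1). That's 2 in total.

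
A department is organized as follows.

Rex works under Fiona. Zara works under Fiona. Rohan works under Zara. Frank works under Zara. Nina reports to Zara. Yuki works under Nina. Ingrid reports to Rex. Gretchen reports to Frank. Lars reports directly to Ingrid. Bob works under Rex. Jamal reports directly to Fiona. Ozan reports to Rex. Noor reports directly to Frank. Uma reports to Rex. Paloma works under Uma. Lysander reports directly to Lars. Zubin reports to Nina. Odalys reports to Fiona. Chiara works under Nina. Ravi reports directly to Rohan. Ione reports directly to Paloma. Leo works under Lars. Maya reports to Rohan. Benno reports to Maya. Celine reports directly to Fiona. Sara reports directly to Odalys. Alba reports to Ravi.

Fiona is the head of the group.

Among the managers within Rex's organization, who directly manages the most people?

Direct-report counts within Rex's organization: Rex has 4; Uma has 1; Paloma has 1; Ingrid has 1; Lars has 2. The largest is 4, held by Rex.

Rex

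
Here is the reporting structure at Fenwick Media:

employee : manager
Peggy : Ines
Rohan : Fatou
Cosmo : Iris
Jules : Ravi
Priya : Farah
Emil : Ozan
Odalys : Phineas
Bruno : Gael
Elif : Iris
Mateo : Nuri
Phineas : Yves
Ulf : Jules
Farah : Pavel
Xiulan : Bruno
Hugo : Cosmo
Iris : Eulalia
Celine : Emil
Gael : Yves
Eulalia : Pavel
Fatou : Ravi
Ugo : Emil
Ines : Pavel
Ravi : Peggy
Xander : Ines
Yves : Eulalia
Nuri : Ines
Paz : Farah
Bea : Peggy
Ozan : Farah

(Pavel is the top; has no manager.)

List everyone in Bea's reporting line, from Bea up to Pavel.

Bea -> Peggy -> Ines -> Pavel

Bea reports to Peggy. Peggy reports to Ines. Ines reports to Pavel. Pavel is at the top.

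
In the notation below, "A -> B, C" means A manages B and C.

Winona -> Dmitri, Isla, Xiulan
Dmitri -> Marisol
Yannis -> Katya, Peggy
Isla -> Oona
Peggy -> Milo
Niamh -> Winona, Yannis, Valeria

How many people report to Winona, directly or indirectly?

5

Winona directly manages Dmitri, Isla, Xiulan. Under Dmitri: Marisol (1). Under Isla: Oona (1). Xiulan has no reports. So Winona's organization is 3 direct reports plus everyone under them: 2 + 2 + 1 = 5.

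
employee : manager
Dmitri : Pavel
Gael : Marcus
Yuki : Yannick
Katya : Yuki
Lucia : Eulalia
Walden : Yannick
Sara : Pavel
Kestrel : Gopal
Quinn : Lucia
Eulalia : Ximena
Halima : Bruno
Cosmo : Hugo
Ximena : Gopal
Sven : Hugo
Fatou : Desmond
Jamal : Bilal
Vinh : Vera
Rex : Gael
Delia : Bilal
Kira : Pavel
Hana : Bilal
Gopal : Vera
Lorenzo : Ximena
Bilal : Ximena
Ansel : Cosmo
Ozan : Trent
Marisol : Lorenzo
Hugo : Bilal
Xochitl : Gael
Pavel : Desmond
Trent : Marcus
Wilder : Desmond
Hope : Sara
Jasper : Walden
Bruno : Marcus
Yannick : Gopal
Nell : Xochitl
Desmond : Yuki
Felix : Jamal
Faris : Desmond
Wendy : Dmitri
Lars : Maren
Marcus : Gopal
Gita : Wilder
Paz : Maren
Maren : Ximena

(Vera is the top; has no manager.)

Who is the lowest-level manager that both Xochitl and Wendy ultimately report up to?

Gopal

Xochitl's chain of managers is Gael, Marcus, Gopal, Vera. Wendy's chain of managers is Dmitri, Pavel, Desmond, Yuki, Yannick, Gopal, Vera. The first manager that appears in both chains is Gopal.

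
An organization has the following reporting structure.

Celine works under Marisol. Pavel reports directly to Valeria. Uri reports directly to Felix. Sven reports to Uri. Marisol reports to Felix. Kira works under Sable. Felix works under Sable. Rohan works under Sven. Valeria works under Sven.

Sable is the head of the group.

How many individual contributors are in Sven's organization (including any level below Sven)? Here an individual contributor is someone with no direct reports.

The people in Sven's organization with no one reporting to them are Rohan, Pavel. That is 2.

2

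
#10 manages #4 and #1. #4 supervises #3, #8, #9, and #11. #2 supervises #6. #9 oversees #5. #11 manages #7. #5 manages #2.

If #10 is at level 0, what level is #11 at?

Chain from #11 up to #10: #11 → #4 → #10. That is 2 steps up, so #11 is 2 levels below #10.

2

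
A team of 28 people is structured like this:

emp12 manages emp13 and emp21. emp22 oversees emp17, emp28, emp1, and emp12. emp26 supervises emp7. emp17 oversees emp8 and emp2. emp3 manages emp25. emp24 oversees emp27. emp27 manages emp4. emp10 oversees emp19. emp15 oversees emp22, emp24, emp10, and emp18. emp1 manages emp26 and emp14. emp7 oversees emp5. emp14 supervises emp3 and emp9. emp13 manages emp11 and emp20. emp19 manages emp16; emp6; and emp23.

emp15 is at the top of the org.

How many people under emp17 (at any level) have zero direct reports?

2

The people in emp17's organization with no one reporting to them are emp8, emp2. That is 2.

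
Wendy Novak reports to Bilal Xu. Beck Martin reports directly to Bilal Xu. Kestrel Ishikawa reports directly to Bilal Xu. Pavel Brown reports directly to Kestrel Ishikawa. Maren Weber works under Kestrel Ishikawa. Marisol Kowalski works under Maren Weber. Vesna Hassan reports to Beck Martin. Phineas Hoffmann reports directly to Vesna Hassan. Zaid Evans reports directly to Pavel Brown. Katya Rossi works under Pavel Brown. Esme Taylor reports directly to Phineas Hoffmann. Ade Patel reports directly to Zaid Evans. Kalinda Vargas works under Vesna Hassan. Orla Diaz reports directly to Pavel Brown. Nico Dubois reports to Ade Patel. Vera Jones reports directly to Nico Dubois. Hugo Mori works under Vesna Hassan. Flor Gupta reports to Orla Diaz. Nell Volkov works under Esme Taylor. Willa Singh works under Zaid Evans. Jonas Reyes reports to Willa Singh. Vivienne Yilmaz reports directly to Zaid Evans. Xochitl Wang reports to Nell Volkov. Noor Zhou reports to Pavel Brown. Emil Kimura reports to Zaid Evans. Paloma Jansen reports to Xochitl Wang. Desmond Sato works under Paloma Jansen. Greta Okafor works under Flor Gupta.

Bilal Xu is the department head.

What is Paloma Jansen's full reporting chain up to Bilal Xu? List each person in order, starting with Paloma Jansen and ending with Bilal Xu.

Paloma Jansen -> Xochitl Wang -> Nell Volkov -> Esme Taylor -> Phineas Hoffmann -> Vesna Hassan -> Beck Martin -> Bilal Xu

Paloma Jansen reports to Xochitl Wang. Xochitl Wang reports to Nell Volkov. Nell Volkov reports to Esme Taylor. Esme Taylor reports to Phineas Hoffmann. Phineas Hoffmann reports to Vesna Hassan. Vesna Hassan reports to Beck Martin. Beck Martin reports to Bilal Xu. Bilal Xu is at the top.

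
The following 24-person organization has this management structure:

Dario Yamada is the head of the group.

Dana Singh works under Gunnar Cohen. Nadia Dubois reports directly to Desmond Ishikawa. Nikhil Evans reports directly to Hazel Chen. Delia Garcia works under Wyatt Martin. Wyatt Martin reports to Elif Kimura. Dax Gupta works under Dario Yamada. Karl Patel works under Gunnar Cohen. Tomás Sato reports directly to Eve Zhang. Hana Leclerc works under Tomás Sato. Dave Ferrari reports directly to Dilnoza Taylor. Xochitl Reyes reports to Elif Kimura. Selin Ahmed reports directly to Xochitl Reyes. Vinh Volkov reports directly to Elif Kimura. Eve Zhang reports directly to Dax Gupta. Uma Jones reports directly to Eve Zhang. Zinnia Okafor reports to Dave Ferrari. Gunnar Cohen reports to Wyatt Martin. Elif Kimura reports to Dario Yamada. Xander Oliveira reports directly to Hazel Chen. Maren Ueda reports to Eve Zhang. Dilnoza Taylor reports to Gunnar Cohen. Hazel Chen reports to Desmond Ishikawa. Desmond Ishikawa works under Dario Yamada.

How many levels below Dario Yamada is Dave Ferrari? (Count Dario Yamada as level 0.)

Chain from Dave Ferrari up to Dario Yamada: Dave Ferrari → Dilnoza Taylor → Gunnar Cohen → Wyatt Martin → Elif Kimura → Dario Yamada. That is 5 steps up, so Dave Ferrari is 5 levels below Dario Yamada.

5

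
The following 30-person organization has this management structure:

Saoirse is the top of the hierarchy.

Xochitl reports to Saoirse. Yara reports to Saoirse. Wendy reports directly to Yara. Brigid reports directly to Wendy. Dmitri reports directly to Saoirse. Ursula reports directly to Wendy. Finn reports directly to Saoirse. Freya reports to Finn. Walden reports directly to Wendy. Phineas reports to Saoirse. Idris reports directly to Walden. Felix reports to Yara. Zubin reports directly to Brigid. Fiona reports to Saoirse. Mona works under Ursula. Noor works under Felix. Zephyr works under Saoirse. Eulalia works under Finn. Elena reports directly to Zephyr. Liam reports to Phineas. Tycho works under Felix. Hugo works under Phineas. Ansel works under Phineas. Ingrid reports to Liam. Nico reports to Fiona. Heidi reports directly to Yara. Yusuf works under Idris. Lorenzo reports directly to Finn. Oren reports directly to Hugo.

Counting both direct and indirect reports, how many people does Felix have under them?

Felix directly manages Noor, Tycho. Noor has no reports. Tycho has no reports. So Felix's organization is 2 direct reports plus everyone under them: 1 + 1 = 2.

2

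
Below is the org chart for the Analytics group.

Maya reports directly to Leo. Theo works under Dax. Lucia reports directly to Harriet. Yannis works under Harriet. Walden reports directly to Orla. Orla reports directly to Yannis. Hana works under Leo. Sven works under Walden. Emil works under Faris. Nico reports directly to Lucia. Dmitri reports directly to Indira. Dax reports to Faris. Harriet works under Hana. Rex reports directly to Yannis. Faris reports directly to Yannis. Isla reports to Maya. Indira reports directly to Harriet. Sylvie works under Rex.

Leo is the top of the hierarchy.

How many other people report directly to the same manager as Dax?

1

Dax reports to Faris. Faris's other direct reports are Emil — 1 peer.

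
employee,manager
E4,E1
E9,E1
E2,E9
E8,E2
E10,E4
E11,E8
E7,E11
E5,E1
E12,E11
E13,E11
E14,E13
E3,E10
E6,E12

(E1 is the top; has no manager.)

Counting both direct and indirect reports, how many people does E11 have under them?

5

E11 directly manages E7, E12, E13. E7 has no reports. Under E12: E6 (1). Under E13: E14 (1). So E11's organization is 3 direct reports plus everyone under them: 1 + 2 + 2 = 5.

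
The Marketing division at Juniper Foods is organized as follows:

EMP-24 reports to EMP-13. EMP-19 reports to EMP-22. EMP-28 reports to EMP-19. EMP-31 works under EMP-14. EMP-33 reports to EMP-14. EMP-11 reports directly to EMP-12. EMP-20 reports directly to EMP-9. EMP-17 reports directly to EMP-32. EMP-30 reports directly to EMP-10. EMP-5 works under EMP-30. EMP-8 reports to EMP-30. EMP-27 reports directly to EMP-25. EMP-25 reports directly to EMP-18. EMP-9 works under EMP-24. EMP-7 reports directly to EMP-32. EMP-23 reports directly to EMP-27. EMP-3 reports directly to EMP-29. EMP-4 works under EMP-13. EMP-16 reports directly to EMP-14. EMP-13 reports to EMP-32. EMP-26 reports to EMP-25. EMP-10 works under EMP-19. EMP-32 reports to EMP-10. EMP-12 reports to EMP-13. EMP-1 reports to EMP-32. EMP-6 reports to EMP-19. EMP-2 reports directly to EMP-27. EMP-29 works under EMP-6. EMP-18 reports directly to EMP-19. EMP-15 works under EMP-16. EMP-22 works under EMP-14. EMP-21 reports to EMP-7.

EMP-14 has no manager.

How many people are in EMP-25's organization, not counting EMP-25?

4

EMP-25 directly manages EMP-27, EMP-26. Under EMP-27: EMP-23, EMP-2 (2). EMP-26 has no reports. So EMP-25's organization is 2 direct reports plus everyone under them: 3 + 1 = 4.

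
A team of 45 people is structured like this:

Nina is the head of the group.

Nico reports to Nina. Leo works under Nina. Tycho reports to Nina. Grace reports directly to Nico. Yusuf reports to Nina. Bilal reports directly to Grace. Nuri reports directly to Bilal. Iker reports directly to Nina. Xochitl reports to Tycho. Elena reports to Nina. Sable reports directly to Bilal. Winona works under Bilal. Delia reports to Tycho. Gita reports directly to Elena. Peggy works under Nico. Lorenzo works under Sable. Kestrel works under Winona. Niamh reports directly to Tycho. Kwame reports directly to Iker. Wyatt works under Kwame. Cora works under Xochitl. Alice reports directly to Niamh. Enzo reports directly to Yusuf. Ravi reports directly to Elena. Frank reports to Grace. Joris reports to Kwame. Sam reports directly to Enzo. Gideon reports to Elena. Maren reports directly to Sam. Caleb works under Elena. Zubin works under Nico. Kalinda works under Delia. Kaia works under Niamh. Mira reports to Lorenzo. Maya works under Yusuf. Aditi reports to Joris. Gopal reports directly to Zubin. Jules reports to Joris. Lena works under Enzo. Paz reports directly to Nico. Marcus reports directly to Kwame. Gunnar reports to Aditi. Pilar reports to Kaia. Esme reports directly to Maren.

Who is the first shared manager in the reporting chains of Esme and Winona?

Esme's chain of managers is Maren, Sam, Enzo, Yusuf, Nina. Winona's chain of managers is Bilal, Grace, Nico, Nina. The first manager that appears in both chains is Nina.

Nina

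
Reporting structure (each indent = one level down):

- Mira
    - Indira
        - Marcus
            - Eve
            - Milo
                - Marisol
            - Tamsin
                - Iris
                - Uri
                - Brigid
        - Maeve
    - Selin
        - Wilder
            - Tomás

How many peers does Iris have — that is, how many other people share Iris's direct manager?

2

Iris reports to Tamsin. Tamsin's other direct reports are Uri, Brigid — 2 peers.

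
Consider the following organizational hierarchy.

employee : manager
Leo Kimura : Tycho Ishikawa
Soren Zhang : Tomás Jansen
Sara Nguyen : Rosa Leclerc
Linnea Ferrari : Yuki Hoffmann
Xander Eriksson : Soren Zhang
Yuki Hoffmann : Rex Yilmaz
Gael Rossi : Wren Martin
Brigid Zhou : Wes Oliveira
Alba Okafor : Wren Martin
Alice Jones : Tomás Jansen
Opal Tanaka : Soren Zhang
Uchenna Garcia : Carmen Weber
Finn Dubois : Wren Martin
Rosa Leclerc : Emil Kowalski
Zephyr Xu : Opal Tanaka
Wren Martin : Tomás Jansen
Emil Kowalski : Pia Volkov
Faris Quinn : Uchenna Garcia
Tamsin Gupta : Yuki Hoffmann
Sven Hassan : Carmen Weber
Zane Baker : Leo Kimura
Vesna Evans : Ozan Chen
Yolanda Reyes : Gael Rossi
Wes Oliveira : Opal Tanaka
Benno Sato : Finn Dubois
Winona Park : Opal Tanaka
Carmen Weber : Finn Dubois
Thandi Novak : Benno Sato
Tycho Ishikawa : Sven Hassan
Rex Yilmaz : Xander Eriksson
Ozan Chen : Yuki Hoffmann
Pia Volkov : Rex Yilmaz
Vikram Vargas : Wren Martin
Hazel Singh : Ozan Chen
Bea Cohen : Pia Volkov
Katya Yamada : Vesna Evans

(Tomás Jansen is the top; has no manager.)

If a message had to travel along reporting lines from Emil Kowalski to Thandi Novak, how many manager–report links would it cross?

9

Emil Kowalski is 5 levels below Tomás Jansen, and Thandi Novak is 4 levels below Tomás Jansen (their lowest common manager). The shortest path runs up from Emil Kowalski to Tomás Jansen and back down to Thandi Novak: 5 + 4 = 9 links.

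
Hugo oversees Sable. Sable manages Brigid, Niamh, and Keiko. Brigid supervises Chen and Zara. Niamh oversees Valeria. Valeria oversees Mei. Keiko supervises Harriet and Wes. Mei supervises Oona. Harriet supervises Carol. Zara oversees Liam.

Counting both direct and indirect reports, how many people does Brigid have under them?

Brigid directly manages Chen, Zara. Chen has no reports. Under Zara: Liam (1). So Brigid's organization is 2 direct reports plus everyone under them: 1 + 2 = 3.

3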